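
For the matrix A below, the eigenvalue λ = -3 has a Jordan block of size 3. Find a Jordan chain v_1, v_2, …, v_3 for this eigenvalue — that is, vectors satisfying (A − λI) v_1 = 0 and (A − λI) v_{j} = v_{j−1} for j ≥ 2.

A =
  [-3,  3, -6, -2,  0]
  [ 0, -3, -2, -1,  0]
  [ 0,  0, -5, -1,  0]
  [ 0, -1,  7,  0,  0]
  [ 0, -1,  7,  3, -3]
A Jordan chain for λ = -3 of length 3:
v_1 = (-2, 0, 0, 0, 0)ᵀ
v_2 = (3, -2, -2, 4, 4)ᵀ
v_3 = (0, 3, 1, 0, 0)ᵀ

Let N = A − (-3)·I. We want v_3 with N^3 v_3 = 0 but N^2 v_3 ≠ 0; then v_{j-1} := N · v_j for j = 3, …, 2.

Pick v_3 = (0, 3, 1, 0, 0)ᵀ.
Then v_2 = N · v_3 = (3, -2, -2, 4, 4)ᵀ.
Then v_1 = N · v_2 = (-2, 0, 0, 0, 0)ᵀ.

Sanity check: (A − (-3)·I) v_1 = (0, 0, 0, 0, 0)ᵀ = 0. ✓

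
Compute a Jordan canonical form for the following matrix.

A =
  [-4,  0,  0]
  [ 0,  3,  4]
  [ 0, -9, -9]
J_1(-4) ⊕ J_2(-3)

The characteristic polynomial is
  det(x·I − A) = x^3 + 10*x^2 + 33*x + 36 = (x + 3)^2*(x + 4)

Eigenvalues and multiplicities (the geometric multiplicity of λ is n − rank(A − λI), which equals the number of Jordan blocks for λ):
  λ = -4: algebraic multiplicity = 1, geometric multiplicity = 1
  λ = -3: algebraic multiplicity = 2, geometric multiplicity = 1

Determining the block sizes for each eigenvalue:
  λ = -4: one block (gm = 1), so the single block has size am = 1 → block sizes [1]
  λ = -3: one block (gm = 1), so the single block has size am = 2 → block sizes [2]

Assembling the blocks gives a Jordan form
J =
  [-4,  0,  0]
  [ 0, -3,  1]
  [ 0,  0, -3]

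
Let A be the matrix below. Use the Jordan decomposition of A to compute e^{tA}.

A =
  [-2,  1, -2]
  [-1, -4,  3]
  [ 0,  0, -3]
e^{tA} =
  [t*exp(-3*t) + exp(-3*t), t*exp(-3*t), t^2*exp(-3*t)/2 - 2*t*exp(-3*t)]
  [-t*exp(-3*t), -t*exp(-3*t) + exp(-3*t), -t^2*exp(-3*t)/2 + 3*t*exp(-3*t)]
  [0, 0, exp(-3*t)]

Strategy: write A = P · J · P⁻¹ where J is a Jordan canonical form, so e^{tA} = P · e^{tJ} · P⁻¹, and e^{tJ} can be computed block-by-block.

A has Jordan form
J =
  [-3,  1,  0]
  [ 0, -3,  1]
  [ 0,  0, -3]
(up to reordering of blocks).

Per-block formulas:
  For a 3×3 Jordan block J_3(-3): exp(t · J_3(-3)) = e^(-3t)·(I + t·N + (t^2/2)·N^2), where N is the 3×3 nilpotent shift.

After assembling e^{tJ} and conjugating by P, we get:

e^{tA} =
  [t*exp(-3*t) + exp(-3*t), t*exp(-3*t), t^2*exp(-3*t)/2 - 2*t*exp(-3*t)]
  [-t*exp(-3*t), -t*exp(-3*t) + exp(-3*t), -t^2*exp(-3*t)/2 + 3*t*exp(-3*t)]
  [0, 0, exp(-3*t)]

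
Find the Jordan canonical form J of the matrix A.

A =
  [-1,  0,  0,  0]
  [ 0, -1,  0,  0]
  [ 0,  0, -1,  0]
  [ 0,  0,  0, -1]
J_1(-1) ⊕ J_1(-1) ⊕ J_1(-1) ⊕ J_1(-1)

The characteristic polynomial is
  det(x·I − A) = x^4 + 4*x^3 + 6*x^2 + 4*x + 1 = (x + 1)^4

Eigenvalues and multiplicities (the geometric multiplicity of λ is n − rank(A − λI), which equals the number of Jordan blocks for λ):
  λ = -1: algebraic multiplicity = 4, geometric multiplicity = 4

Determining the block sizes for each eigenvalue:
  λ = -1: gm = am = 4, so every block has size 1 → block sizes [1, 1, 1, 1]

Assembling the blocks gives a Jordan form
J =
  [-1,  0,  0,  0]
  [ 0, -1,  0,  0]
  [ 0,  0, -1,  0]
  [ 0,  0,  0, -1]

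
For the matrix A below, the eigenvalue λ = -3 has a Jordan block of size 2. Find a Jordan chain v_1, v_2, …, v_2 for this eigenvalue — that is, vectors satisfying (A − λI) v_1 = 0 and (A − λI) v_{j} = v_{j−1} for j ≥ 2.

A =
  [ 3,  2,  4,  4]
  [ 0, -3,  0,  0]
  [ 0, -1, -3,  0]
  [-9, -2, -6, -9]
A Jordan chain for λ = -3 of length 2:
v_1 = (6, 0, 0, -9)ᵀ
v_2 = (1, 0, 0, 0)ᵀ

Let N = A − (-3)·I. We want v_2 with N^2 v_2 = 0 but N^1 v_2 ≠ 0; then v_{j-1} := N · v_j for j = 2, …, 2.

Pick v_2 = (1, 0, 0, 0)ᵀ.
Then v_1 = N · v_2 = (6, 0, 0, -9)ᵀ.

Sanity check: (A − (-3)·I) v_1 = (0, 0, 0, 0)ᵀ = 0. ✓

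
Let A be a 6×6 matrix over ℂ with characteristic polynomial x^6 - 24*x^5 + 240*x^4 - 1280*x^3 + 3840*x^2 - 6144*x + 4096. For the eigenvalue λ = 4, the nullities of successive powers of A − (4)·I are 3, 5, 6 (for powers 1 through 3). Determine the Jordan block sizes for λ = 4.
Block sizes for λ = 4: [3, 2, 1]

From the dimensions of kernels of powers, the number of Jordan blocks of size at least j is d_j − d_{j−1} where d_j = dim ker(N^j) (with d_0 = 0). Computing the differences gives [3, 2, 1].
The number of blocks of size exactly k is (#blocks of size ≥ k) − (#blocks of size ≥ k + 1), so the partition is: 1 block(s) of size 1, 1 block(s) of size 2, 1 block(s) of size 3.
In nonincreasing order the block sizes are [3, 2, 1].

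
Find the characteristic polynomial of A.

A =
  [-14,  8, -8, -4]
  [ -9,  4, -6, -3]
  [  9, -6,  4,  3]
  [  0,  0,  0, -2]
x^4 + 8*x^3 + 24*x^2 + 32*x + 16

Expanding det(x·I − A) (e.g. by cofactor expansion or by noting that A is similar to its Jordan form J, which has the same characteristic polynomial as A) gives
  χ_A(x) = x^4 + 8*x^3 + 24*x^2 + 32*x + 16
which factors as (x + 2)^4. The eigenvalues (with algebraic multiplicities) are λ = -2 with multiplicity 4.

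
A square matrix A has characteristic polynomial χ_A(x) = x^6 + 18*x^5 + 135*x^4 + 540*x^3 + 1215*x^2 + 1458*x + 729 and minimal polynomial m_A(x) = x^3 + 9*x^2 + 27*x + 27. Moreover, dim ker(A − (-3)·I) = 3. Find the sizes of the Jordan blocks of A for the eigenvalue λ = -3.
Block sizes for λ = -3: [3, 2, 1]

Step 1 — from the characteristic polynomial, algebraic multiplicity of λ = -3 is 6. From dim ker(A − (-3)·I) = 3, there are exactly 3 Jordan blocks for λ = -3.
Step 2 — from the minimal polynomial, the factor (x + 3)^3 tells us the largest block for λ = -3 has size 3.
Step 3 — with total size 6, 3 blocks, and largest block 3, the block sizes (in nonincreasing order) are [3, 2, 1].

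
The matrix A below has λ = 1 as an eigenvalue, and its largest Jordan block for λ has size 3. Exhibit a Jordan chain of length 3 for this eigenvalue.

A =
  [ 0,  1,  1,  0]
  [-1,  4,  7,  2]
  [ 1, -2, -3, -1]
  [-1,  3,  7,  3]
A Jordan chain for λ = 1 of length 3:
v_1 = (1, 3, -2, 3)ᵀ
v_2 = (-1, -1, 1, -1)ᵀ
v_3 = (1, 0, 0, 0)ᵀ

Let N = A − (1)·I. We want v_3 with N^3 v_3 = 0 but N^2 v_3 ≠ 0; then v_{j-1} := N · v_j for j = 3, …, 2.

Pick v_3 = (1, 0, 0, 0)ᵀ.
Then v_2 = N · v_3 = (-1, -1, 1, -1)ᵀ.
Then v_1 = N · v_2 = (1, 3, -2, 3)ᵀ.

Sanity check: (A − (1)·I) v_1 = (0, 0, 0, 0)ᵀ = 0. ✓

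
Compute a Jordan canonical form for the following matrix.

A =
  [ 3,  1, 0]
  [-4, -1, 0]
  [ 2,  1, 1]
J_2(1) ⊕ J_1(1)

The characteristic polynomial is
  det(x·I − A) = x^3 - 3*x^2 + 3*x - 1 = (x - 1)^3

Eigenvalues and multiplicities (the geometric multiplicity of λ is n − rank(A − λI), which equals the number of Jordan blocks for λ):
  λ = 1: algebraic multiplicity = 3, geometric multiplicity = 2

Determining the block sizes for each eigenvalue:
  λ = 1: 2 blocks summing to 3 forces exactly one block of size 2 and the rest size 1 → block sizes [2, 1]

Assembling the blocks gives a Jordan form
J =
  [1, 1, 0]
  [0, 1, 0]
  [0, 0, 1]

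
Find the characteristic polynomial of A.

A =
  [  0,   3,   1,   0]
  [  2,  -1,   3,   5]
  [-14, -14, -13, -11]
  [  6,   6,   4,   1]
x^4 + 13*x^3 + 63*x^2 + 135*x + 108

Expanding det(x·I − A) (e.g. by cofactor expansion or by noting that A is similar to its Jordan form J, which has the same characteristic polynomial as A) gives
  χ_A(x) = x^4 + 13*x^3 + 63*x^2 + 135*x + 108
which factors as (x + 3)^3*(x + 4). The eigenvalues (with algebraic multiplicities) are λ = -4 with multiplicity 1, λ = -3 with multiplicity 3.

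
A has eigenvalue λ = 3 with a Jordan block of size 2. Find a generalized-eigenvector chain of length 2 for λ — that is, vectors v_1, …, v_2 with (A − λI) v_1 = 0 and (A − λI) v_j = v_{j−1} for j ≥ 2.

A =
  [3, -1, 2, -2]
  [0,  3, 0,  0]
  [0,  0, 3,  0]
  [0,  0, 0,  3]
A Jordan chain for λ = 3 of length 2:
v_1 = (-1, 0, 0, 0)ᵀ
v_2 = (0, 1, 0, 0)ᵀ

Let N = A − (3)·I. We want v_2 with N^2 v_2 = 0 but N^1 v_2 ≠ 0; then v_{j-1} := N · v_j for j = 2, …, 2.

Pick v_2 = (0, 1, 0, 0)ᵀ.
Then v_1 = N · v_2 = (-1, 0, 0, 0)ᵀ.

Sanity check: (A − (3)·I) v_1 = (0, 0, 0, 0)ᵀ = 0. ✓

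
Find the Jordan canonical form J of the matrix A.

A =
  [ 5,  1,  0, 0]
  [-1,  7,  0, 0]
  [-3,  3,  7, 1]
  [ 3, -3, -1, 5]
J_2(6) ⊕ J_2(6)

The characteristic polynomial is
  det(x·I − A) = x^4 - 24*x^3 + 216*x^2 - 864*x + 1296 = (x - 6)^4

Eigenvalues and multiplicities (the geometric multiplicity of λ is n − rank(A − λI), which equals the number of Jordan blocks for λ):
  λ = 6: algebraic multiplicity = 4, geometric multiplicity = 2

Determining the block sizes for each eigenvalue:
  λ = 6: with am = 4 and gm = 2, the partition is not yet determined (e.g. several partitions of 4 into 2 parts exist). Let N = A − (6)·I. Computing rank(N^1) = 2, rank(N^2) = 0; the number of blocks of size ≥ j is rank(N^{j−1}) − rank(N^j), giving [2, 2]. So we have 2 block(s) of size 2 → block sizes [2, 2]

Assembling the blocks gives a Jordan form
J =
  [6, 1, 0, 0]
  [0, 6, 0, 0]
  [0, 0, 6, 1]
  [0, 0, 0, 6]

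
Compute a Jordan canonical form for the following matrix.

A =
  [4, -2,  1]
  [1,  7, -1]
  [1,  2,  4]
J_2(5) ⊕ J_1(5)

The characteristic polynomial is
  det(x·I − A) = x^3 - 15*x^2 + 75*x - 125 = (x - 5)^3

Eigenvalues and multiplicities (the geometric multiplicity of λ is n − rank(A − λI), which equals the number of Jordan blocks for λ):
  λ = 5: algebraic multiplicity = 3, geometric multiplicity = 2

Determining the block sizes for each eigenvalue:
  λ = 5: 2 blocks summing to 3 forces exactly one block of size 2 and the rest size 1 → block sizes [2, 1]

Assembling the blocks gives a Jordan form
J =
  [5, 1, 0]
  [0, 5, 0]
  [0, 0, 5]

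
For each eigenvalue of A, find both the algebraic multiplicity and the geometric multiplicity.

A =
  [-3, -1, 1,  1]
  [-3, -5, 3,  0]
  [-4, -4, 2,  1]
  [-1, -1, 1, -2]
λ = -2: alg = 4, geom = 2

Step 1 — factor the characteristic polynomial to read off the algebraic multiplicities:
  χ_A(x) = (x + 2)^4

Step 2 — compute geometric multiplicities via the rank-nullity identity g(λ) = n − rank(A − λI):
  rank(A − (-2)·I) = 2, so dim ker(A − (-2)·I) = n − 2 = 2

Summary:
  λ = -2: algebraic multiplicity = 4, geometric multiplicity = 2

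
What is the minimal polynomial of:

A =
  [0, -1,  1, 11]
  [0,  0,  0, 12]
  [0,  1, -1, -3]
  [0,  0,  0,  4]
x^3 - 3*x^2 - 4*x

The characteristic polynomial is χ_A(x) = x^2*(x - 4)*(x + 1), so the eigenvalues are known. The minimal polynomial is
  m_A(x) = Π_λ (x − λ)^{k_λ}
where k_λ is the size of the *largest* Jordan block for λ (equivalently, the smallest k with (A − λI)^k v = 0 for every generalised eigenvector v of λ).

  λ = -1: largest Jordan block has size 1, contributing (x + 1)
  λ = 0: largest Jordan block has size 1, contributing (x − 0)
  λ = 4: largest Jordan block has size 1, contributing (x − 4)

So m_A(x) = x*(x - 4)*(x + 1) = x^3 - 3*x^2 - 4*x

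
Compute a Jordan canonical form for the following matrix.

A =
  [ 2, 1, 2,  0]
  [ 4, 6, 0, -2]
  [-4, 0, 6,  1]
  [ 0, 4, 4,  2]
J_2(4) ⊕ J_2(4)

The characteristic polynomial is
  det(x·I − A) = x^4 - 16*x^3 + 96*x^2 - 256*x + 256 = (x - 4)^4

Eigenvalues and multiplicities (the geometric multiplicity of λ is n − rank(A − λI), which equals the number of Jordan blocks for λ):
  λ = 4: algebraic multiplicity = 4, geometric multiplicity = 2

Determining the block sizes for each eigenvalue:
  λ = 4: with am = 4 and gm = 2, the partition is not yet determined (e.g. several partitions of 4 into 2 parts exist). Let N = A − (4)·I. Computing rank(N^1) = 2, rank(N^2) = 0; the number of blocks of size ≥ j is rank(N^{j−1}) − rank(N^j), giving [2, 2]. So we have 2 block(s) of size 2 → block sizes [2, 2]

Assembling the blocks gives a Jordan form
J =
  [4, 1, 0, 0]
  [0, 4, 0, 0]
  [0, 0, 4, 1]
  [0, 0, 0, 4]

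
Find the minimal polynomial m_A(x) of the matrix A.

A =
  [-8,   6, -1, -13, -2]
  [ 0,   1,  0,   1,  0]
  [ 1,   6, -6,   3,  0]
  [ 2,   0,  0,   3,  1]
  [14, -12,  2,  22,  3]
x^5 + 7*x^4 - 2*x^3 - 46*x^2 + 65*x - 25

The characteristic polynomial is χ_A(x) = (x - 1)^3*(x + 5)^2, so the eigenvalues are known. The minimal polynomial is
  m_A(x) = Π_λ (x − λ)^{k_λ}
where k_λ is the size of the *largest* Jordan block for λ (equivalently, the smallest k with (A − λI)^k v = 0 for every generalised eigenvector v of λ).

  λ = -5: largest Jordan block has size 2, contributing (x + 5)^2
  λ = 1: largest Jordan block has size 3, contributing (x − 1)^3

So m_A(x) = (x - 1)^3*(x + 5)^2 = x^5 + 7*x^4 - 2*x^3 - 46*x^2 + 65*x - 25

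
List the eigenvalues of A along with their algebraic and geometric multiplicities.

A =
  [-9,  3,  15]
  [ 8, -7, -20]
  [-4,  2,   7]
λ = -3: alg = 3, geom = 2

Step 1 — factor the characteristic polynomial to read off the algebraic multiplicities:
  χ_A(x) = (x + 3)^3

Step 2 — compute geometric multiplicities via the rank-nullity identity g(λ) = n − rank(A − λI):
  rank(A − (-3)·I) = 1, so dim ker(A − (-3)·I) = n − 1 = 2

Summary:
  λ = -3: algebraic multiplicity = 3, geometric multiplicity = 2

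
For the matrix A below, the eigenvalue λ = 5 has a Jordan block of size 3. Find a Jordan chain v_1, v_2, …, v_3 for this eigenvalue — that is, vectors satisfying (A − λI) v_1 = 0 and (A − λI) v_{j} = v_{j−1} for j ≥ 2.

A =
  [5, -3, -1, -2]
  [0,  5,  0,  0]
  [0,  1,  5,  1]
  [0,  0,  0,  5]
A Jordan chain for λ = 5 of length 3:
v_1 = (-1, 0, 0, 0)ᵀ
v_2 = (-3, 0, 1, 0)ᵀ
v_3 = (0, 1, 0, 0)ᵀ

Let N = A − (5)·I. We want v_3 with N^3 v_3 = 0 but N^2 v_3 ≠ 0; then v_{j-1} := N · v_j for j = 3, …, 2.

Pick v_3 = (0, 1, 0, 0)ᵀ.
Then v_2 = N · v_3 = (-3, 0, 1, 0)ᵀ.
Then v_1 = N · v_2 = (-1, 0, 0, 0)ᵀ.

Sanity check: (A − (5)·I) v_1 = (0, 0, 0, 0)ᵀ = 0. ✓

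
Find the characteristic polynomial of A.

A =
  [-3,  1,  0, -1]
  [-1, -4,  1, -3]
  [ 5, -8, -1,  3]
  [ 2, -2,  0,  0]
x^4 + 8*x^3 + 24*x^2 + 32*x + 16

Expanding det(x·I − A) (e.g. by cofactor expansion or by noting that A is similar to its Jordan form J, which has the same characteristic polynomial as A) gives
  χ_A(x) = x^4 + 8*x^3 + 24*x^2 + 32*x + 16
which factors as (x + 2)^4. The eigenvalues (with algebraic multiplicities) are λ = -2 with multiplicity 4.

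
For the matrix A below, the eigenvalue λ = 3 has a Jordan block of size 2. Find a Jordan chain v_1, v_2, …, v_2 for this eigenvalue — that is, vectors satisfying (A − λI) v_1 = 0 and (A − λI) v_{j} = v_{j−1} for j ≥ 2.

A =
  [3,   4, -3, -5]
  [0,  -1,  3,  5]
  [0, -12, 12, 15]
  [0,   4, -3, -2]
A Jordan chain for λ = 3 of length 2:
v_1 = (4, -4, -12, 4)ᵀ
v_2 = (0, 1, 0, 0)ᵀ

Let N = A − (3)·I. We want v_2 with N^2 v_2 = 0 but N^1 v_2 ≠ 0; then v_{j-1} := N · v_j for j = 2, …, 2.

Pick v_2 = (0, 1, 0, 0)ᵀ.
Then v_1 = N · v_2 = (4, -4, -12, 4)ᵀ.

Sanity check: (A − (3)·I) v_1 = (0, 0, 0, 0)ᵀ = 0. ✓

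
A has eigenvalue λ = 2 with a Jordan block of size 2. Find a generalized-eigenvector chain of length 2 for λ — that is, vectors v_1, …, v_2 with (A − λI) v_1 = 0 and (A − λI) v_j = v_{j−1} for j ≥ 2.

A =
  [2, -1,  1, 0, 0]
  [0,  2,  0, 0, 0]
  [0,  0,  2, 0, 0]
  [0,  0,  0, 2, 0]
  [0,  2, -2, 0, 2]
A Jordan chain for λ = 2 of length 2:
v_1 = (-1, 0, 0, 0, 2)ᵀ
v_2 = (0, 1, 0, 0, 0)ᵀ

Let N = A − (2)·I. We want v_2 with N^2 v_2 = 0 but N^1 v_2 ≠ 0; then v_{j-1} := N · v_j for j = 2, …, 2.

Pick v_2 = (0, 1, 0, 0, 0)ᵀ.
Then v_1 = N · v_2 = (-1, 0, 0, 0, 2)ᵀ.

Sanity check: (A − (2)·I) v_1 = (0, 0, 0, 0, 0)ᵀ = 0. ✓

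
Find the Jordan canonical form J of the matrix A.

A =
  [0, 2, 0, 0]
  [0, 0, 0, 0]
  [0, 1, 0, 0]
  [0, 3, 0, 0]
J_2(0) ⊕ J_1(0) ⊕ J_1(0)

The characteristic polynomial is
  det(x·I − A) = x^4

Eigenvalues and multiplicities (the geometric multiplicity of λ is n − rank(A − λI), which equals the number of Jordan blocks for λ):
  λ = 0: algebraic multiplicity = 4, geometric multiplicity = 3

Determining the block sizes for each eigenvalue:
  λ = 0: 3 blocks summing to 4 forces exactly one block of size 2 and the rest size 1 → block sizes [2, 1, 1]

Assembling the blocks gives a Jordan form
J =
  [0, 1, 0, 0]
  [0, 0, 0, 0]
  [0, 0, 0, 0]
  [0, 0, 0, 0]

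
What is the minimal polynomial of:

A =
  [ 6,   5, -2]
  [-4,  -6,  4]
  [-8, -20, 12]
x^2 - 8*x + 16

The characteristic polynomial is χ_A(x) = (x - 4)^3, so the eigenvalues are known. The minimal polynomial is
  m_A(x) = Π_λ (x − λ)^{k_λ}
where k_λ is the size of the *largest* Jordan block for λ (equivalently, the smallest k with (A − λI)^k v = 0 for every generalised eigenvector v of λ).

  λ = 4: largest Jordan block has size 2, contributing (x − 4)^2

So m_A(x) = (x - 4)^2 = x^2 - 8*x + 16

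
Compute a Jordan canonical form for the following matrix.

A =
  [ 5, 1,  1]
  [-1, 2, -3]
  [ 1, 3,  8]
J_3(5)

The characteristic polynomial is
  det(x·I − A) = x^3 - 15*x^2 + 75*x - 125 = (x - 5)^3

Eigenvalues and multiplicities (the geometric multiplicity of λ is n − rank(A − λI), which equals the number of Jordan blocks for λ):
  λ = 5: algebraic multiplicity = 3, geometric multiplicity = 1

Determining the block sizes for each eigenvalue:
  λ = 5: one block (gm = 1), so the single block has size am = 3 → block sizes [3]

Assembling the blocks gives a Jordan form
J =
  [5, 1, 0]
  [0, 5, 1]
  [0, 0, 5]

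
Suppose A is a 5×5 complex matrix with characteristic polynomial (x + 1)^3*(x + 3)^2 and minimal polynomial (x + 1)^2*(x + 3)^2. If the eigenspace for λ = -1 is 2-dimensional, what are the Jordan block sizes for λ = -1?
Block sizes for λ = -1: [2, 1]

Step 1 — from the characteristic polynomial, algebraic multiplicity of λ = -1 is 3. From dim ker(A − (-1)·I) = 2, there are exactly 2 Jordan blocks for λ = -1.
Step 2 — from the minimal polynomial, the factor (x + 1)^2 tells us the largest block for λ = -1 has size 2.
Step 3 — with total size 3, 2 blocks, and largest block 2, the block sizes (in nonincreasing order) are [2, 1].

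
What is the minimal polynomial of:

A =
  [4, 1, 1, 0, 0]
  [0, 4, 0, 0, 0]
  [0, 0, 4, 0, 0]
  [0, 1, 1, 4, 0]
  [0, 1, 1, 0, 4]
x^2 - 8*x + 16

The characteristic polynomial is χ_A(x) = (x - 4)^5, so the eigenvalues are known. The minimal polynomial is
  m_A(x) = Π_λ (x − λ)^{k_λ}
where k_λ is the size of the *largest* Jordan block for λ (equivalently, the smallest k with (A − λI)^k v = 0 for every generalised eigenvector v of λ).

  λ = 4: largest Jordan block has size 2, contributing (x − 4)^2

So m_A(x) = (x - 4)^2 = x^2 - 8*x + 16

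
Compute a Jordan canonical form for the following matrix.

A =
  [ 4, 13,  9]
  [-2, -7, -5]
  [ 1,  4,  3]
J_3(0)

The characteristic polynomial is
  det(x·I − A) = x^3

Eigenvalues and multiplicities (the geometric multiplicity of λ is n − rank(A − λI), which equals the number of Jordan blocks for λ):
  λ = 0: algebraic multiplicity = 3, geometric multiplicity = 1

Determining the block sizes for each eigenvalue:
  λ = 0: one block (gm = 1), so the single block has size am = 3 → block sizes [3]

Assembling the blocks gives a Jordan form
J =
  [0, 1, 0]
  [0, 0, 1]
  [0, 0, 0]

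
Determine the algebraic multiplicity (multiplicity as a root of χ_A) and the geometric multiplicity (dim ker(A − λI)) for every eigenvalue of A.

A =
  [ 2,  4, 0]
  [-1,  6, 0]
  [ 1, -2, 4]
λ = 4: alg = 3, geom = 2

Step 1 — factor the characteristic polynomial to read off the algebraic multiplicities:
  χ_A(x) = (x - 4)^3

Step 2 — compute geometric multiplicities via the rank-nullity identity g(λ) = n − rank(A − λI):
  rank(A − (4)·I) = 1, so dim ker(A − (4)·I) = n − 1 = 2

Summary:
  λ = 4: algebraic multiplicity = 3, geometric multiplicity = 2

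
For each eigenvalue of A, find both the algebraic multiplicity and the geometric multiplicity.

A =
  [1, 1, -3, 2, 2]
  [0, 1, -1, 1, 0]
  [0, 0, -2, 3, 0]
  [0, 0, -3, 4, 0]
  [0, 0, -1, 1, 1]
λ = 1: alg = 5, geom = 3

Step 1 — factor the characteristic polynomial to read off the algebraic multiplicities:
  χ_A(x) = (x - 1)^5

Step 2 — compute geometric multiplicities via the rank-nullity identity g(λ) = n − rank(A − λI):
  rank(A − (1)·I) = 2, so dim ker(A − (1)·I) = n − 2 = 3

Summary:
  λ = 1: algebraic multiplicity = 5, geometric multiplicity = 3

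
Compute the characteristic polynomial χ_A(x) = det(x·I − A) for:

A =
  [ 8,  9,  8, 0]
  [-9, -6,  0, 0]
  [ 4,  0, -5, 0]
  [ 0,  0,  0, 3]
x^4 - 18*x^2 + 81

Expanding det(x·I − A) (e.g. by cofactor expansion or by noting that A is similar to its Jordan form J, which has the same characteristic polynomial as A) gives
  χ_A(x) = x^4 - 18*x^2 + 81
which factors as (x - 3)^2*(x + 3)^2. The eigenvalues (with algebraic multiplicities) are λ = -3 with multiplicity 2, λ = 3 with multiplicity 2.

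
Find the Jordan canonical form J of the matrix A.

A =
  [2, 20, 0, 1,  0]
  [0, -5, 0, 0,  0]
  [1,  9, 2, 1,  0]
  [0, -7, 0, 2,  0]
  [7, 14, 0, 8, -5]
J_2(-5) ⊕ J_3(2)

The characteristic polynomial is
  det(x·I − A) = x^5 + 4*x^4 - 23*x^3 - 38*x^2 + 220*x - 200 = (x - 2)^3*(x + 5)^2

Eigenvalues and multiplicities (the geometric multiplicity of λ is n − rank(A − λI), which equals the number of Jordan blocks for λ):
  λ = -5: algebraic multiplicity = 2, geometric multiplicity = 1
  λ = 2: algebraic multiplicity = 3, geometric multiplicity = 1

Determining the block sizes for each eigenvalue:
  λ = -5: one block (gm = 1), so the single block has size am = 2 → block sizes [2]
  λ = 2: one block (gm = 1), so the single block has size am = 3 → block sizes [3]

Assembling the blocks gives a Jordan form
J =
  [-5,  1, 0, 0, 0]
  [ 0, -5, 0, 0, 0]
  [ 0,  0, 2, 1, 0]
  [ 0,  0, 0, 2, 1]
  [ 0,  0, 0, 0, 2]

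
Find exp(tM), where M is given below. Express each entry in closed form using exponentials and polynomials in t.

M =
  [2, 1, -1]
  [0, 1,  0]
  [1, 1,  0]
e^{tM} =
  [t*exp(t) + exp(t), t*exp(t), -t*exp(t)]
  [0, exp(t), 0]
  [t*exp(t), t*exp(t), -t*exp(t) + exp(t)]

Strategy: write M = P · J · P⁻¹ where J is a Jordan canonical form, so e^{tM} = P · e^{tJ} · P⁻¹, and e^{tJ} can be computed block-by-block.

M has Jordan form
J =
  [1, 1, 0]
  [0, 1, 0]
  [0, 0, 1]
(up to reordering of blocks).

Per-block formulas:
  For a 1×1 block at λ = 1: exp(t · [1]) = [e^(1t)].
  For a 2×2 Jordan block J_2(1): exp(t · J_2(1)) = e^(1t)·(I + t·N), where N is the 2×2 nilpotent shift.

After assembling e^{tJ} and conjugating by P, we get:

e^{tM} =
  [t*exp(t) + exp(t), t*exp(t), -t*exp(t)]
  [0, exp(t), 0]
  [t*exp(t), t*exp(t), -t*exp(t) + exp(t)]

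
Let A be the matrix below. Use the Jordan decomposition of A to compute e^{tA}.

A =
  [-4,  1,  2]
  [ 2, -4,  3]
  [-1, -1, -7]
e^{tA} =
  [t^2*exp(-5*t)/2 + t*exp(-5*t) + exp(-5*t), t*exp(-5*t), t^2*exp(-5*t)/2 + 2*t*exp(-5*t)]
  [t^2*exp(-5*t)/2 + 2*t*exp(-5*t), t*exp(-5*t) + exp(-5*t), t^2*exp(-5*t)/2 + 3*t*exp(-5*t)]
  [-t^2*exp(-5*t)/2 - t*exp(-5*t), -t*exp(-5*t), -t^2*exp(-5*t)/2 - 2*t*exp(-5*t) + exp(-5*t)]

Strategy: write A = P · J · P⁻¹ where J is a Jordan canonical form, so e^{tA} = P · e^{tJ} · P⁻¹, and e^{tJ} can be computed block-by-block.

A has Jordan form
J =
  [-5,  1,  0]
  [ 0, -5,  1]
  [ 0,  0, -5]
(up to reordering of blocks).

Per-block formulas:
  For a 3×3 Jordan block J_3(-5): exp(t · J_3(-5)) = e^(-5t)·(I + t·N + (t^2/2)·N^2), where N is the 3×3 nilpotent shift.

After assembling e^{tJ} and conjugating by P, we get:

e^{tA} =
  [t^2*exp(-5*t)/2 + t*exp(-5*t) + exp(-5*t), t*exp(-5*t), t^2*exp(-5*t)/2 + 2*t*exp(-5*t)]
  [t^2*exp(-5*t)/2 + 2*t*exp(-5*t), t*exp(-5*t) + exp(-5*t), t^2*exp(-5*t)/2 + 3*t*exp(-5*t)]
  [-t^2*exp(-5*t)/2 - t*exp(-5*t), -t*exp(-5*t), -t^2*exp(-5*t)/2 - 2*t*exp(-5*t) + exp(-5*t)]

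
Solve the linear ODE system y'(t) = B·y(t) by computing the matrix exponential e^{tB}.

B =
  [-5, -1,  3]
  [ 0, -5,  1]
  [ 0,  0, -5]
e^{tB} =
  [exp(-5*t), -t*exp(-5*t), -t^2*exp(-5*t)/2 + 3*t*exp(-5*t)]
  [0, exp(-5*t), t*exp(-5*t)]
  [0, 0, exp(-5*t)]

Strategy: write B = P · J · P⁻¹ where J is a Jordan canonical form, so e^{tB} = P · e^{tJ} · P⁻¹, and e^{tJ} can be computed block-by-block.

B has Jordan form
J =
  [-5,  1,  0]
  [ 0, -5,  1]
  [ 0,  0, -5]
(up to reordering of blocks).

Per-block formulas:
  For a 3×3 Jordan block J_3(-5): exp(t · J_3(-5)) = e^(-5t)·(I + t·N + (t^2/2)·N^2), where N is the 3×3 nilpotent shift.

After assembling e^{tJ} and conjugating by P, we get:

e^{tB} =
  [exp(-5*t), -t*exp(-5*t), -t^2*exp(-5*t)/2 + 3*t*exp(-5*t)]
  [0, exp(-5*t), t*exp(-5*t)]
  [0, 0, exp(-5*t)]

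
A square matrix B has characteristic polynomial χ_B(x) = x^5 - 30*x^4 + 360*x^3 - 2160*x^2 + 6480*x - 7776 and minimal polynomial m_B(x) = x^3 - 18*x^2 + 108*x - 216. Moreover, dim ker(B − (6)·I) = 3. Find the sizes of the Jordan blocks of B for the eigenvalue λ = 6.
Block sizes for λ = 6: [3, 1, 1]

Step 1 — from the characteristic polynomial, algebraic multiplicity of λ = 6 is 5. From dim ker(B − (6)·I) = 3, there are exactly 3 Jordan blocks for λ = 6.
Step 2 — from the minimal polynomial, the factor (x − 6)^3 tells us the largest block for λ = 6 has size 3.
Step 3 — with total size 5, 3 blocks, and largest block 3, the block sizes (in nonincreasing order) are [3, 1, 1].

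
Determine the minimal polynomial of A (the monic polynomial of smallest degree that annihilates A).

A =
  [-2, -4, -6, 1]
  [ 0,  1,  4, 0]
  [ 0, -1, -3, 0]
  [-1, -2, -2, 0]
x^2 + 2*x + 1

The characteristic polynomial is χ_A(x) = (x + 1)^4, so the eigenvalues are known. The minimal polynomial is
  m_A(x) = Π_λ (x − λ)^{k_λ}
where k_λ is the size of the *largest* Jordan block for λ (equivalently, the smallest k with (A − λI)^k v = 0 for every generalised eigenvector v of λ).

  λ = -1: largest Jordan block has size 2, contributing (x + 1)^2

So m_A(x) = (x + 1)^2 = x^2 + 2*x + 1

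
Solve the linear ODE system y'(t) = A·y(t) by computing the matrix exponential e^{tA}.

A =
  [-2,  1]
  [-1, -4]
e^{tA} =
  [t*exp(-3*t) + exp(-3*t), t*exp(-3*t)]
  [-t*exp(-3*t), -t*exp(-3*t) + exp(-3*t)]

Strategy: write A = P · J · P⁻¹ where J is a Jordan canonical form, so e^{tA} = P · e^{tJ} · P⁻¹, and e^{tJ} can be computed block-by-block.

A has Jordan form
J =
  [-3,  1]
  [ 0, -3]
(up to reordering of blocks).

Per-block formulas:
  For a 2×2 Jordan block J_2(-3): exp(t · J_2(-3)) = e^(-3t)·(I + t·N), where N is the 2×2 nilpotent shift.

After assembling e^{tJ} and conjugating by P, we get:

e^{tA} =
  [t*exp(-3*t) + exp(-3*t), t*exp(-3*t)]
  [-t*exp(-3*t), -t*exp(-3*t) + exp(-3*t)]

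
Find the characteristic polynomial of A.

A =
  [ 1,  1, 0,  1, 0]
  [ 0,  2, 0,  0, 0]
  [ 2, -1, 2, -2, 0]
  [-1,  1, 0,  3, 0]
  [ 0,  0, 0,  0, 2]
x^5 - 10*x^4 + 40*x^3 - 80*x^2 + 80*x - 32

Expanding det(x·I − A) (e.g. by cofactor expansion or by noting that A is similar to its Jordan form J, which has the same characteristic polynomial as A) gives
  χ_A(x) = x^5 - 10*x^4 + 40*x^3 - 80*x^2 + 80*x - 32
which factors as (x - 2)^5. The eigenvalues (with algebraic multiplicities) are λ = 2 with multiplicity 5.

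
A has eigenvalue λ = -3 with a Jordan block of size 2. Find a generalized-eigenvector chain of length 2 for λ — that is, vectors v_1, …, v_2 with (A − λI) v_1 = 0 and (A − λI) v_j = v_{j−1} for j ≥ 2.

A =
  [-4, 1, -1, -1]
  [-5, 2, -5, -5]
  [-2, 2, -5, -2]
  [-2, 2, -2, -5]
A Jordan chain for λ = -3 of length 2:
v_1 = (-1, -5, -2, -2)ᵀ
v_2 = (1, 0, 0, 0)ᵀ

Let N = A − (-3)·I. We want v_2 with N^2 v_2 = 0 but N^1 v_2 ≠ 0; then v_{j-1} := N · v_j for j = 2, …, 2.

Pick v_2 = (1, 0, 0, 0)ᵀ.
Then v_1 = N · v_2 = (-1, -5, -2, -2)ᵀ.

Sanity check: (A − (-3)·I) v_1 = (0, 0, 0, 0)ᵀ = 0. ✓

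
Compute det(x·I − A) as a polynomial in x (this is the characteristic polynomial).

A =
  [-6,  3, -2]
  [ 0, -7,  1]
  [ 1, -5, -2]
x^3 + 15*x^2 + 75*x + 125

Expanding det(x·I − A) (e.g. by cofactor expansion or by noting that A is similar to its Jordan form J, which has the same characteristic polynomial as A) gives
  χ_A(x) = x^3 + 15*x^2 + 75*x + 125
which factors as (x + 5)^3. The eigenvalues (with algebraic multiplicities) are λ = -5 with multiplicity 3.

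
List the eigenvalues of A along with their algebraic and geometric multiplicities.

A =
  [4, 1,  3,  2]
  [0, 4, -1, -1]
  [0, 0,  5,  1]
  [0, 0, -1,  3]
λ = 4: alg = 4, geom = 2

Step 1 — factor the characteristic polynomial to read off the algebraic multiplicities:
  χ_A(x) = (x - 4)^4

Step 2 — compute geometric multiplicities via the rank-nullity identity g(λ) = n − rank(A − λI):
  rank(A − (4)·I) = 2, so dim ker(A − (4)·I) = n − 2 = 2

Summary:
  λ = 4: algebraic multiplicity = 4, geometric multiplicity = 2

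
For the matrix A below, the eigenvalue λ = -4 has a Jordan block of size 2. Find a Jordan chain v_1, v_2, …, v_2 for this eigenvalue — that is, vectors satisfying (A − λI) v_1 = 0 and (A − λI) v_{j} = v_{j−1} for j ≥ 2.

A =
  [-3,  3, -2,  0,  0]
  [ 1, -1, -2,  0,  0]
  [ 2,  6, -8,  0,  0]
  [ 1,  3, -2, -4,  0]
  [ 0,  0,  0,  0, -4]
A Jordan chain for λ = -4 of length 2:
v_1 = (1, 1, 2, 1, 0)ᵀ
v_2 = (1, 0, 0, 0, 0)ᵀ

Let N = A − (-4)·I. We want v_2 with N^2 v_2 = 0 but N^1 v_2 ≠ 0; then v_{j-1} := N · v_j for j = 2, …, 2.

Pick v_2 = (1, 0, 0, 0, 0)ᵀ.
Then v_1 = N · v_2 = (1, 1, 2, 1, 0)ᵀ.

Sanity check: (A − (-4)·I) v_1 = (0, 0, 0, 0, 0)ᵀ = 0. ✓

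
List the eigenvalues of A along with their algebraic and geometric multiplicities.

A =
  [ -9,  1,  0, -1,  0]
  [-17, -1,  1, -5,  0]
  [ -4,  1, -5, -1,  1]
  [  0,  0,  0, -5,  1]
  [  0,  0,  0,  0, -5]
λ = -5: alg = 5, geom = 2

Step 1 — factor the characteristic polynomial to read off the algebraic multiplicities:
  χ_A(x) = (x + 5)^5

Step 2 — compute geometric multiplicities via the rank-nullity identity g(λ) = n − rank(A − λI):
  rank(A − (-5)·I) = 3, so dim ker(A − (-5)·I) = n − 3 = 2

Summary:
  λ = -5: algebraic multiplicity = 5, geometric multiplicity = 2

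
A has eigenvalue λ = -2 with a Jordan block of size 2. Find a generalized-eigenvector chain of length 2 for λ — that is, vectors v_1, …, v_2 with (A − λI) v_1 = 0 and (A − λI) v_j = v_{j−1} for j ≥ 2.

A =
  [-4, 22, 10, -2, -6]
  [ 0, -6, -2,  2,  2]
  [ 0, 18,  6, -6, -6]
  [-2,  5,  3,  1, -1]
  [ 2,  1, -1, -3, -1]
A Jordan chain for λ = -2 of length 2:
v_1 = (-2, 0, 0, -1, 1)ᵀ
v_2 = (4, -1, 3, 1, 0)ᵀ

Let N = A − (-2)·I. We want v_2 with N^2 v_2 = 0 but N^1 v_2 ≠ 0; then v_{j-1} := N · v_j for j = 2, …, 2.

Pick v_2 = (4, -1, 3, 1, 0)ᵀ.
Then v_1 = N · v_2 = (-2, 0, 0, -1, 1)ᵀ.

Sanity check: (A − (-2)·I) v_1 = (0, 0, 0, 0, 0)ᵀ = 0. ✓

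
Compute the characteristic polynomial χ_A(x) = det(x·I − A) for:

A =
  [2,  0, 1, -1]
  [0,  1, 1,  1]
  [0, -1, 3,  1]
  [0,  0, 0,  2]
x^4 - 8*x^3 + 24*x^2 - 32*x + 16

Expanding det(x·I − A) (e.g. by cofactor expansion or by noting that A is similar to its Jordan form J, which has the same characteristic polynomial as A) gives
  χ_A(x) = x^4 - 8*x^3 + 24*x^2 - 32*x + 16
which factors as (x - 2)^4. The eigenvalues (with algebraic multiplicities) are λ = 2 with multiplicity 4.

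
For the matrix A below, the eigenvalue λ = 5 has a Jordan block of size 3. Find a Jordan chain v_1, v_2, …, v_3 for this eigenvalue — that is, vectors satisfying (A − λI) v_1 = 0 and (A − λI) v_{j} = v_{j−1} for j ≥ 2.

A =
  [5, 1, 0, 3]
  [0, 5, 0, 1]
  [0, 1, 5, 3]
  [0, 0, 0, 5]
A Jordan chain for λ = 5 of length 3:
v_1 = (1, 0, 1, 0)ᵀ
v_2 = (3, 1, 3, 0)ᵀ
v_3 = (0, 0, 0, 1)ᵀ

Let N = A − (5)·I. We want v_3 with N^3 v_3 = 0 but N^2 v_3 ≠ 0; then v_{j-1} := N · v_j for j = 3, …, 2.

Pick v_3 = (0, 0, 0, 1)ᵀ.
Then v_2 = N · v_3 = (3, 1, 3, 0)ᵀ.
Then v_1 = N · v_2 = (1, 0, 1, 0)ᵀ.

Sanity check: (A − (5)·I) v_1 = (0, 0, 0, 0)ᵀ = 0. ✓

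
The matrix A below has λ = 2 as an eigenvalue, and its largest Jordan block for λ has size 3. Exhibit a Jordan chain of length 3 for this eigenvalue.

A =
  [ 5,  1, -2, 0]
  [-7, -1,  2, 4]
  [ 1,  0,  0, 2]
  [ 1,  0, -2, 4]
A Jordan chain for λ = 2 of length 3:
v_1 = (0, 6, 3, 3)ᵀ
v_2 = (3, -7, 1, 1)ᵀ
v_3 = (1, 0, 0, 0)ᵀ

Let N = A − (2)·I. We want v_3 with N^3 v_3 = 0 but N^2 v_3 ≠ 0; then v_{j-1} := N · v_j for j = 3, …, 2.

Pick v_3 = (1, 0, 0, 0)ᵀ.
Then v_2 = N · v_3 = (3, -7, 1, 1)ᵀ.
Then v_1 = N · v_2 = (0, 6, 3, 3)ᵀ.

Sanity check: (A − (2)·I) v_1 = (0, 0, 0, 0)ᵀ = 0. ✓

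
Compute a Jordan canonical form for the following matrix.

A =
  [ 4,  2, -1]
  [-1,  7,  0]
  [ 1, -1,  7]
J_3(6)

The characteristic polynomial is
  det(x·I − A) = x^3 - 18*x^2 + 108*x - 216 = (x - 6)^3

Eigenvalues and multiplicities (the geometric multiplicity of λ is n − rank(A − λI), which equals the number of Jordan blocks for λ):
  λ = 6: algebraic multiplicity = 3, geometric multiplicity = 1

Determining the block sizes for each eigenvalue:
  λ = 6: one block (gm = 1), so the single block has size am = 3 → block sizes [3]

Assembling the blocks gives a Jordan form
J =
  [6, 1, 0]
  [0, 6, 1]
  [0, 0, 6]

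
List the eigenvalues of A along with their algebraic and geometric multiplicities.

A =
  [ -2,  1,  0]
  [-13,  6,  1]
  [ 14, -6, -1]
λ = 1: alg = 3, geom = 1

Step 1 — factor the characteristic polynomial to read off the algebraic multiplicities:
  χ_A(x) = (x - 1)^3

Step 2 — compute geometric multiplicities via the rank-nullity identity g(λ) = n − rank(A − λI):
  rank(A − (1)·I) = 2, so dim ker(A − (1)·I) = n − 2 = 1

Summary:
  λ = 1: algebraic multiplicity = 3, geometric multiplicity = 1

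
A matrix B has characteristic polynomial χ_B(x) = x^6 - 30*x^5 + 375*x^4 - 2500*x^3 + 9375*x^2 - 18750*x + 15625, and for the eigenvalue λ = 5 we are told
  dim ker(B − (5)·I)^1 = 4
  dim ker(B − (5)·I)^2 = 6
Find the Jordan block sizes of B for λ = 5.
Block sizes for λ = 5: [2, 2, 1, 1]

From the dimensions of kernels of powers, the number of Jordan blocks of size at least j is d_j − d_{j−1} where d_j = dim ker(N^j) (with d_0 = 0). Computing the differences gives [4, 2].
The number of blocks of size exactly k is (#blocks of size ≥ k) − (#blocks of size ≥ k + 1), so the partition is: 2 block(s) of size 1, 2 block(s) of size 2.
In nonincreasing order the block sizes are [2, 2, 1, 1].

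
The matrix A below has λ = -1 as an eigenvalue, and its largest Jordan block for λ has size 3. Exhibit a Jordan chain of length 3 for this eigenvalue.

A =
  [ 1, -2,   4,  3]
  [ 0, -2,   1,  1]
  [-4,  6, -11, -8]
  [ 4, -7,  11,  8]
A Jordan chain for λ = -1 of length 3:
v_1 = (1, 0, -2, 2)ᵀ
v_2 = (-2, -1, 6, -7)ᵀ
v_3 = (0, 1, 0, 0)ᵀ

Let N = A − (-1)·I. We want v_3 with N^3 v_3 = 0 but N^2 v_3 ≠ 0; then v_{j-1} := N · v_j for j = 3, …, 2.

Pick v_3 = (0, 1, 0, 0)ᵀ.
Then v_2 = N · v_3 = (-2, -1, 6, -7)ᵀ.
Then v_1 = N · v_2 = (1, 0, -2, 2)ᵀ.

Sanity check: (A − (-1)·I) v_1 = (0, 0, 0, 0)ᵀ = 0. ✓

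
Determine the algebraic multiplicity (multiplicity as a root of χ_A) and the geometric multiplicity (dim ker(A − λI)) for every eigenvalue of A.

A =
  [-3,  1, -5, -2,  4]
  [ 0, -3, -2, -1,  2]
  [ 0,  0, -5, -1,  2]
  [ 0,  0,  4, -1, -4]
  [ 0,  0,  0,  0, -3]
λ = -3: alg = 5, geom = 3

Step 1 — factor the characteristic polynomial to read off the algebraic multiplicities:
  χ_A(x) = (x + 3)^5

Step 2 — compute geometric multiplicities via the rank-nullity identity g(λ) = n − rank(A − λI):
  rank(A − (-3)·I) = 2, so dim ker(A − (-3)·I) = n − 2 = 3

Summary:
  λ = -3: algebraic multiplicity = 5, geometric multiplicity = 3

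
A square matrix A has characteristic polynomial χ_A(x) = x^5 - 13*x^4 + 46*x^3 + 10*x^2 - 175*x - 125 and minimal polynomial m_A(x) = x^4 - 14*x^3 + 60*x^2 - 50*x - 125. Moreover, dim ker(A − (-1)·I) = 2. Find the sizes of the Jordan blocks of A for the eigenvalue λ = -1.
Block sizes for λ = -1: [1, 1]

Step 1 — from the characteristic polynomial, algebraic multiplicity of λ = -1 is 2. From dim ker(A − (-1)·I) = 2, there are exactly 2 Jordan blocks for λ = -1.
Step 2 — from the minimal polynomial, the factor (x + 1) tells us the largest block for λ = -1 has size 1.
Step 3 — with total size 2, 2 blocks, and largest block 1, the block sizes (in nonincreasing order) are [1, 1].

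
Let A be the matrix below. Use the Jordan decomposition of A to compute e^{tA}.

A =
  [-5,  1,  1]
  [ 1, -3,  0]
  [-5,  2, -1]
e^{tA} =
  [-2*t*exp(-3*t) + exp(-3*t), t*exp(-3*t), t*exp(-3*t)]
  [-t^2*exp(-3*t) + t*exp(-3*t), t^2*exp(-3*t)/2 + exp(-3*t), t^2*exp(-3*t)/2]
  [t^2*exp(-3*t) - 5*t*exp(-3*t), -t^2*exp(-3*t)/2 + 2*t*exp(-3*t), -t^2*exp(-3*t)/2 + 2*t*exp(-3*t) + exp(-3*t)]

Strategy: write A = P · J · P⁻¹ where J is a Jordan canonical form, so e^{tA} = P · e^{tJ} · P⁻¹, and e^{tJ} can be computed block-by-block.

A has Jordan form
J =
  [-3,  1,  0]
  [ 0, -3,  1]
  [ 0,  0, -3]
(up to reordering of blocks).

Per-block formulas:
  For a 3×3 Jordan block J_3(-3): exp(t · J_3(-3)) = e^(-3t)·(I + t·N + (t^2/2)·N^2), where N is the 3×3 nilpotent shift.

After assembling e^{tJ} and conjugating by P, we get:

e^{tA} =
  [-2*t*exp(-3*t) + exp(-3*t), t*exp(-3*t), t*exp(-3*t)]
  [-t^2*exp(-3*t) + t*exp(-3*t), t^2*exp(-3*t)/2 + exp(-3*t), t^2*exp(-3*t)/2]
  [t^2*exp(-3*t) - 5*t*exp(-3*t), -t^2*exp(-3*t)/2 + 2*t*exp(-3*t), -t^2*exp(-3*t)/2 + 2*t*exp(-3*t) + exp(-3*t)]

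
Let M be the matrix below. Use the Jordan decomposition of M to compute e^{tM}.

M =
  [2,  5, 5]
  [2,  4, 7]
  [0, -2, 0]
e^{tM} =
  [5*t^2*exp(2*t) + exp(2*t), 5*t*exp(2*t), 25*t^2*exp(2*t)/2 + 5*t*exp(2*t)]
  [2*t^2*exp(2*t) + 2*t*exp(2*t), 2*t*exp(2*t) + exp(2*t), 5*t^2*exp(2*t) + 7*t*exp(2*t)]
  [-2*t^2*exp(2*t), -2*t*exp(2*t), -5*t^2*exp(2*t) - 2*t*exp(2*t) + exp(2*t)]

Strategy: write M = P · J · P⁻¹ where J is a Jordan canonical form, so e^{tM} = P · e^{tJ} · P⁻¹, and e^{tJ} can be computed block-by-block.

M has Jordan form
J =
  [2, 1, 0]
  [0, 2, 1]
  [0, 0, 2]
(up to reordering of blocks).

Per-block formulas:
  For a 3×3 Jordan block J_3(2): exp(t · J_3(2)) = e^(2t)·(I + t·N + (t^2/2)·N^2), where N is the 3×3 nilpotent shift.

After assembling e^{tJ} and conjugating by P, we get:

e^{tM} =
  [5*t^2*exp(2*t) + exp(2*t), 5*t*exp(2*t), 25*t^2*exp(2*t)/2 + 5*t*exp(2*t)]
  [2*t^2*exp(2*t) + 2*t*exp(2*t), 2*t*exp(2*t) + exp(2*t), 5*t^2*exp(2*t) + 7*t*exp(2*t)]
  [-2*t^2*exp(2*t), -2*t*exp(2*t), -5*t^2*exp(2*t) - 2*t*exp(2*t) + exp(2*t)]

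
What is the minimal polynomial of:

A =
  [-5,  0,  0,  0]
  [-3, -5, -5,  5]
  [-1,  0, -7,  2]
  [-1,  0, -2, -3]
x^2 + 10*x + 25

The characteristic polynomial is χ_A(x) = (x + 5)^4, so the eigenvalues are known. The minimal polynomial is
  m_A(x) = Π_λ (x − λ)^{k_λ}
where k_λ is the size of the *largest* Jordan block for λ (equivalently, the smallest k with (A − λI)^k v = 0 for every generalised eigenvector v of λ).

  λ = -5: largest Jordan block has size 2, contributing (x + 5)^2

So m_A(x) = (x + 5)^2 = x^2 + 10*x + 25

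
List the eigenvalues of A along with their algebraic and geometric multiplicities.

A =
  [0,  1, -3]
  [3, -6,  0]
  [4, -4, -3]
λ = -3: alg = 3, geom = 1

Step 1 — factor the characteristic polynomial to read off the algebraic multiplicities:
  χ_A(x) = (x + 3)^3

Step 2 — compute geometric multiplicities via the rank-nullity identity g(λ) = n − rank(A − λI):
  rank(A − (-3)·I) = 2, so dim ker(A − (-3)·I) = n − 2 = 1

Summary:
  λ = -3: algebraic multiplicity = 3, geometric multiplicity = 1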